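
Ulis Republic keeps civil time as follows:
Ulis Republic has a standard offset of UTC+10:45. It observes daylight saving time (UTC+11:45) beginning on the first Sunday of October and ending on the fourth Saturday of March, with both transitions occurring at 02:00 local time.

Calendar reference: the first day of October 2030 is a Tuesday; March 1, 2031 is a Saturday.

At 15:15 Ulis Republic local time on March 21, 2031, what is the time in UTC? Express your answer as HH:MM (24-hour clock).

1 October 2030 is a Tuesday, so the first Sunday is October 6.
1 March 2031 is a Saturday, so the first Saturday is March 1 and the fourth is March 22.
March 21, 2031 lies within the daylight-saving period (6 October 2030 – 22 March 2031), so Ulis Republic is on daylight time, UTC+11:45.
15:15 local − 11h45m = 03:30 UTC.

03:30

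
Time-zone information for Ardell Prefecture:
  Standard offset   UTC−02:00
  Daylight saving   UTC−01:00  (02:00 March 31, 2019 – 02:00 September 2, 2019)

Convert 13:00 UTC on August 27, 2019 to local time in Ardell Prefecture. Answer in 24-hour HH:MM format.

12:00

At the standard offset (UTC−02:00), 13:00 UTC − 2h = 11:00 Ardell Prefecture standard time.
The standard-time date in Ardell Prefecture, August 27, 2019, lies within the daylight-saving period (31 March – 2 September), so Ardell Prefecture is on daylight time, UTC−01:00.
13:00 UTC − 1h = 12:00 local.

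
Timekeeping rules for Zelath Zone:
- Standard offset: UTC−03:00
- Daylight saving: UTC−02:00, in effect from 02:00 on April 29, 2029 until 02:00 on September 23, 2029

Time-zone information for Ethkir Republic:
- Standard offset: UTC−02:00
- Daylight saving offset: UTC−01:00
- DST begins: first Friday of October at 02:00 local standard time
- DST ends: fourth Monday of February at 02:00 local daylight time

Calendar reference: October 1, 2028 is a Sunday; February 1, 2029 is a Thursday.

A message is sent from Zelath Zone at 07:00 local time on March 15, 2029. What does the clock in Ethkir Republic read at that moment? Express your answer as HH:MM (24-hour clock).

08:00

Daylight saving runs 29 April – 23 September; March 15, 2029 is outside that window, so Zelath Zone is on standard time at UTC−03:00.
07:00 Zelath Zone + 3h = 10:00 UTC.
1 October 2028 is a Sunday, so the first Friday is October 6.
1 February 2029 is a Thursday, so the first Monday is February 5 and the fourth is February 26.
At the standard offset (UTC−02:00), 10:00 UTC − 2h = 08:00 Ethkir Republic standard time.
The standard-time date in Ethkir Republic, March 15, 2029, is outside the daylight-saving period (6 October 2028 – 26 February 2029), so Ethkir Republic is on standard time, UTC−02:00.
10:00 UTC − 2h = 08:00 Ethkir Republic.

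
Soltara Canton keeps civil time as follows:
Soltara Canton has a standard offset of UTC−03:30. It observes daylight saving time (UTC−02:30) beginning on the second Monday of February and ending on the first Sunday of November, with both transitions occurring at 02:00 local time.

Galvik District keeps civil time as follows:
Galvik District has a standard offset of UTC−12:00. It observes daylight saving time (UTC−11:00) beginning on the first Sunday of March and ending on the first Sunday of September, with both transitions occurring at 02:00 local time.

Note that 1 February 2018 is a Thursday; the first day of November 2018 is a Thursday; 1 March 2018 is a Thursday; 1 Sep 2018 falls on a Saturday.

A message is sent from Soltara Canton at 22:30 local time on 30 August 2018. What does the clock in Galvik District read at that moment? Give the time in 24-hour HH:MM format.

14:00

1 February 2018 is a Thursday, so the first Monday is February 5 and the second is February 12.
1 November 2018 is a Thursday, so the first Sunday is November 4.
Daylight saving runs 12 February – 4 November; 30 August 2018 is inside that window, so Soltara Canton is at UTC−02:30.
22:30 Soltara Canton + 2h30m = 01:00 UTC (rolling into the next day, 31 August 2018).
1 March 2018 is a Thursday, so the first Sunday is March 4.
1 September 2018 is a Saturday, so the first Sunday is September 2.
At the standard offset (UTC−12:00), 01:00 UTC − 12h = 13:00 Galvik District standard time (rolling into the previous day, 30 August 2018).
The standard-time date in Galvik District, 30 August 2018, lies within the daylight-saving period (4 March – 2 September), so Galvik District is on daylight time, UTC−11:00.
01:00 UTC − 11h = 14:00 Galvik District (rolling into the previous day, 30 August 2018).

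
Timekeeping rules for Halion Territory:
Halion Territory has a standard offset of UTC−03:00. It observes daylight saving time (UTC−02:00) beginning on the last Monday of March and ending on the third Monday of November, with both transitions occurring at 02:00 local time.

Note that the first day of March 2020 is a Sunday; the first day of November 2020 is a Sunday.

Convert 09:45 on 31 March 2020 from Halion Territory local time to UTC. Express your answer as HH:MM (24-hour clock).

1 March 2020 is a Sunday, so Mondays fall on 2, 9, 16, 23, 30; the last is March 30.
1 November 2020 is a Sunday, so the first Monday is November 2 and the third is November 16.
Daylight saving runs 30 March – 16 November; 31 March 2020 is inside that window, so Halion Territory is at UTC−02:00.
09:45 local + 2h = 11:45 UTC.

11:45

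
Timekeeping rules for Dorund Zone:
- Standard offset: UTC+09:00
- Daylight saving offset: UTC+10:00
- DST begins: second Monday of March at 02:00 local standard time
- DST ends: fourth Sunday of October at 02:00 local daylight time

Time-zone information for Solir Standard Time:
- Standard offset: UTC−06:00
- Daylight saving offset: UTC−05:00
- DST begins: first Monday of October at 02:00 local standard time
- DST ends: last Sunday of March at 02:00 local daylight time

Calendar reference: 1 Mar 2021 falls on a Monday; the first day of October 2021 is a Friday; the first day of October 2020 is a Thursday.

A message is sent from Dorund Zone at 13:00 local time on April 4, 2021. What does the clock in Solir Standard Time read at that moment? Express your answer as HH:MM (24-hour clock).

21:00

1 March 2021 is a Monday, so the first Monday is March 1 and the second is March 8.
1 October 2021 is a Friday, so the first Sunday is October 3 and the fourth is October 24.
April 4, 2021 falls between 8 March and 24 October, so daylight saving is in effect and Dorund Zone is at UTC+10:00.
13:00 Dorund Zone − 10h = 03:00 UTC.
1 October 2020 is a Thursday, so the first Monday is October 5.
1 March 2021 is a Monday, so Sundays fall on 7, 14, 21, 28; the last is March 28.
At the standard offset (UTC−06:00), 03:00 UTC − 6h = 21:00 Solir Standard Time standard time (rolling into the previous day, 3 April 2021).
The standard-time date in Solir Standard Time, April 3, 2021, is outside the daylight-saving period (5 October 2020 – 28 March 2021), so Solir Standard Time is on standard time, UTC−06:00.
03:00 UTC − 6h = 21:00 Solir Standard Time (rolling into the previous day, 3 April 2021).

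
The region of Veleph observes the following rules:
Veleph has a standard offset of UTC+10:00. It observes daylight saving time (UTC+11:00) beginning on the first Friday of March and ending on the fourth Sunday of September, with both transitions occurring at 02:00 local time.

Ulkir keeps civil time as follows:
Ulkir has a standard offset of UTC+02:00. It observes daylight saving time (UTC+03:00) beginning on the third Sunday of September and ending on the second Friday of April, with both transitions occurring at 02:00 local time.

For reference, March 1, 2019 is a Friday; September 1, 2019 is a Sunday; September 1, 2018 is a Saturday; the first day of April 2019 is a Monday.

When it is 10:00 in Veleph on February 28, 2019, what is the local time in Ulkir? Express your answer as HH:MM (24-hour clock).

03:00

1 March 2019 is a Friday, so the first Friday is March 1.
1 September 2019 is a Sunday, so the first Sunday is September 1 and the fourth is September 22.
February 28, 2019 does not fall between 1 March and 22 September, so daylight saving is not in effect and Veleph is at UTC+10:00.
10:00 Veleph − 10h = 00:00 UTC.
1 September 2018 is a Saturday, so the first Sunday is September 2 and the third is September 16.
1 April 2019 is a Monday, so the first Friday is April 5 and the second is April 12.
At the standard offset (UTC+02:00), 00:00 UTC + 2h = 02:00 Ulkir standard time.
Daylight saving runs 16 September 2018 – 12 April 2019; the standard-time date in Ulkir, February 28, 2019, is inside that window, so Ulkir is at UTC+03:00.
00:00 UTC + 3h = 03:00 Ulkir.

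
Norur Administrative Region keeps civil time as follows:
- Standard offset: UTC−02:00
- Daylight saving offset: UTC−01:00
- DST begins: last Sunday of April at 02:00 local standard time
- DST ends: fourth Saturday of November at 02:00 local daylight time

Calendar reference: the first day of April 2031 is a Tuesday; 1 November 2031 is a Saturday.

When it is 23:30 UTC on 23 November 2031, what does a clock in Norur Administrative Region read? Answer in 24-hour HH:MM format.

1 April 2031 is a Tuesday, so Sundays fall on 6, 13, 20, 27; the last is April 27.
1 November 2031 is a Saturday, so the first Saturday is November 1 and the fourth is November 22.
At the standard offset (UTC−02:00), 23:30 UTC − 2h = 21:30 Norur Administrative Region standard time.
The standard-time date in Norur Administrative Region, 23 November 2031, is outside the daylight-saving period (27 April – 22 November), so Norur Administrative Region is on standard time, UTC−02:00.
23:30 UTC − 2h = 21:30 local.

21:30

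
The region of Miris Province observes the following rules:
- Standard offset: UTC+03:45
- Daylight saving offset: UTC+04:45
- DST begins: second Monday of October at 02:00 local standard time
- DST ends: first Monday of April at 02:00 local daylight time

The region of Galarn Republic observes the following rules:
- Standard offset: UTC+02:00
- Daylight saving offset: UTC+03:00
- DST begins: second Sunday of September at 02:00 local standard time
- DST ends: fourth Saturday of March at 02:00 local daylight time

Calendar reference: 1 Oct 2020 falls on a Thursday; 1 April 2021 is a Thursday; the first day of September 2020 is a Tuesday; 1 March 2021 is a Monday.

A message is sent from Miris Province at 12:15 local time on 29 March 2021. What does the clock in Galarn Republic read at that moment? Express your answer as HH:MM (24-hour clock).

09:30

1 October 2020 is a Thursday, so the first Monday is October 5 and the second is October 12.
1 April 2021 is a Thursday, so the first Monday is April 5.
29 March 2021 falls between 12 October 2020 and 5 April 2021, so daylight saving is in effect and Miris Province is at UTC+04:45.
12:15 Miris Province − 4h45m = 07:30 UTC.
1 September 2020 is a Tuesday, so the first Sunday is September 6 and the second is September 13.
1 March 2021 is a Monday, so the first Saturday is March 6 and the fourth is March 27.
At the standard offset (UTC+02:00), 07:30 UTC + 2h = 09:30 Galarn Republic standard time.
The standard-time date in Galarn Republic, 29 March 2021, does not fall between 13 September 2020 and 27 March 2021, so daylight saving is not in effect and Galarn Republic is at UTC+02:00.
07:30 UTC + 2h = 09:30 Galarn Republic.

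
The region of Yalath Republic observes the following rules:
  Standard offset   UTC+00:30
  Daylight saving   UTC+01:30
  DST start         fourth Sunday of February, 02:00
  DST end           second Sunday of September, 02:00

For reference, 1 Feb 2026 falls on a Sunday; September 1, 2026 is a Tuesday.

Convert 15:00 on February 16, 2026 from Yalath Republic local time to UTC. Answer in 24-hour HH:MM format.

1 February 2026 is a Sunday, so the first Sunday is February 1 and the fourth is February 22.
1 September 2026 is a Tuesday, so the first Sunday is September 6 and the second is September 13.
February 16, 2026 does not fall between 22 February and 13 September, so daylight saving is not in effect and Yalath Republic is at UTC+00:30.
15:00 local − 0h30m = 14:30 UTC.

14:30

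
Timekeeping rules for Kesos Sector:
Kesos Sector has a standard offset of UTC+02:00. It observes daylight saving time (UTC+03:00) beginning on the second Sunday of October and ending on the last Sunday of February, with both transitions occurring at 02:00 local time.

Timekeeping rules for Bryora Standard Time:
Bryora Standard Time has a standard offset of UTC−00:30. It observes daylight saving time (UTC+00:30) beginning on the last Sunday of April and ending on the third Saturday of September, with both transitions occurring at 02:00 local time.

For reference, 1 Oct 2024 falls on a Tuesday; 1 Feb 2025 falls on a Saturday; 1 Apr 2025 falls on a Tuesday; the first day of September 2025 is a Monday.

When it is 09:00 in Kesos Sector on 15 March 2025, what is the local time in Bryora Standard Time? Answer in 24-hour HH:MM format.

1 October 2024 is a Tuesday, so the first Sunday is October 6 and the second is October 13.
1 February 2025 is a Saturday, so Sundays fall on 2, 9, 16, 23; the last is February 23.
15 March 2025 is outside the daylight-saving period (13 October 2024 – 23 February 2025), so Kesos Sector is on standard time, UTC+02:00.
09:00 Kesos Sector − 2h = 07:00 UTC.
1 April 2025 is a Tuesday, so Sundays fall on 6, 13, 20, 27; the last is April 27.
1 September 2025 is a Monday, so the first Saturday is September 6 and the third is September 20.
At the standard offset (UTC−00:30), 07:00 UTC − 0h30m = 06:30 Bryora Standard Time standard time.
Daylight saving runs 27 April – 20 September; the standard-time date in Bryora Standard Time, 15 March 2025, is outside that window, so Bryora Standard Time is on standard time at UTC−00:30.
07:00 UTC − 0h30m = 06:30 Bryora Standard Time.

06:30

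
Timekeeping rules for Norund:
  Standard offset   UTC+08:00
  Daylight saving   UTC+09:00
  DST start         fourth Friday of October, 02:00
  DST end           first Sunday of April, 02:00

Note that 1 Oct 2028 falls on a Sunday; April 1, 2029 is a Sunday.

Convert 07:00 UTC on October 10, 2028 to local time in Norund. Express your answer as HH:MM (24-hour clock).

15:00

1 October 2028 is a Sunday, so the first Friday is October 6 and the fourth is October 27.
1 April 2029 is a Sunday, so the first Sunday is April 1.
At the standard offset (UTC+08:00), 07:00 UTC + 8h = 15:00 Norund standard time.
Daylight saving runs 27 October 2028 – 1 April 2029; the standard-time date in Norund, October 10, 2028, is outside that window, so Norund is on standard time at UTC+08:00.
07:00 UTC + 8h = 15:00 local.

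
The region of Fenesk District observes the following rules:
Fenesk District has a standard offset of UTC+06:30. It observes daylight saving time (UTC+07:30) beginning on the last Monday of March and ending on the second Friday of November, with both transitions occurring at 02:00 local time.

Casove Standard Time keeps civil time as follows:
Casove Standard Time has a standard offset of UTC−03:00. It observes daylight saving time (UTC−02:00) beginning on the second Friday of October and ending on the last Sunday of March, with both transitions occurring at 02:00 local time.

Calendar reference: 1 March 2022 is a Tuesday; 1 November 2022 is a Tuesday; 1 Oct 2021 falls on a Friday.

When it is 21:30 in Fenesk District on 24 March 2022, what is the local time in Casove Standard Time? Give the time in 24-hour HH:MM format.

1 March 2022 is a Tuesday, so Mondays fall on 7, 14, 21, 28; the last is March 28.
1 November 2022 is a Tuesday, so the first Friday is November 4 and the second is November 11.
24 March 2022 does not fall between 28 March and 11 November, so daylight saving is not in effect and Fenesk District is at UTC+06:30.
21:30 Fenesk District − 6h30m = 15:00 UTC.
1 October 2021 is a Friday, so the first Friday is October 1 and the second is October 8.
1 March 2022 is a Tuesday, so Sundays fall on 6, 13, 20, 27; the last is March 27.
At the standard offset (UTC−03:00), 15:00 UTC − 3h = 12:00 Casove Standard Time standard time.
The standard-time date in Casove Standard Time, 24 March 2022, lies within the daylight-saving period (8 October 2021 – 27 March 2022), so Casove Standard Time is on daylight time, UTC−02:00.
15:00 UTC − 2h = 13:00 Casove Standard Time.

13:00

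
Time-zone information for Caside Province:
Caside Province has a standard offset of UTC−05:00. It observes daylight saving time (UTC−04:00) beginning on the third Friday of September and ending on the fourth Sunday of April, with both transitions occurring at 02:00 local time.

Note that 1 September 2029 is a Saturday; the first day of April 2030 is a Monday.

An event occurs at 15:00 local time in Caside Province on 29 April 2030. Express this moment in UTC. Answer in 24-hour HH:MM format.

1 September 2029 is a Saturday, so the first Friday is September 7 and the third is September 21.
1 April 2030 is a Monday, so the first Sunday is April 7 and the fourth is April 28.
29 April 2030 is outside the daylight-saving period (21 September 2029 – 28 April 2030), so Caside Province is on standard time, UTC−05:00.
15:00 local + 5h = 20:00 UTC.

20:00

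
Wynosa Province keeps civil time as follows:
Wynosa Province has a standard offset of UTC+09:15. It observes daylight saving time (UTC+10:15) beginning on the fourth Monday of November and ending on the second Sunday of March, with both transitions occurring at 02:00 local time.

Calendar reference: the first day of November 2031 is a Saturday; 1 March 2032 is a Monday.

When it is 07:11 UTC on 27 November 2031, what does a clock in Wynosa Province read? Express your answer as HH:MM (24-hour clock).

17:26

1 November 2031 is a Saturday, so the first Monday is November 3 and the fourth is November 24.
1 March 2032 is a Monday, so the first Sunday is March 7 and the second is March 14.
At the standard offset (UTC+09:15), 07:11 UTC + 9h15m = 16:26 Wynosa Province standard time.
The standard-time date in Wynosa Province, 27 November 2031, lies within the daylight-saving period (24 November 2031 – 14 March 2032), so Wynosa Province is on daylight time, UTC+10:15.
07:11 UTC + 10h15m = 17:26 local.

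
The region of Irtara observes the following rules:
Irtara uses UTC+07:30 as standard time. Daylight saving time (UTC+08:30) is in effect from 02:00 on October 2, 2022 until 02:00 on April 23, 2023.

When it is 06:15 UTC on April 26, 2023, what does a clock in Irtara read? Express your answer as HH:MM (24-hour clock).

At the standard offset (UTC+07:30), 06:15 UTC + 7h30m = 13:45 Irtara standard time.
Daylight saving runs 2 October 2022 – 23 April 2023; the standard-time date in Irtara, April 26, 2023, is outside that window, so Irtara is on standard time at UTC+07:30.
06:15 UTC + 7h30m = 13:45 local.

13:45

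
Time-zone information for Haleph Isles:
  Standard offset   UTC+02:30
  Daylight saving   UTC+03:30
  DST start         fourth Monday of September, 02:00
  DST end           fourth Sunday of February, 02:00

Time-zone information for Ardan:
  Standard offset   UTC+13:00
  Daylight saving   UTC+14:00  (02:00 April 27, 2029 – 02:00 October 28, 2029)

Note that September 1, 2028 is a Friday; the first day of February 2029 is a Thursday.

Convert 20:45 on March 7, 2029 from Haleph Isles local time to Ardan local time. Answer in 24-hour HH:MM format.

1 September 2028 is a Friday, so the first Monday is September 4 and the fourth is September 25.
1 February 2029 is a Thursday, so the first Sunday is February 4 and the fourth is February 25.
March 7, 2029 does not fall between 25 September 2028 and 25 February 2029, so daylight saving is not in effect and Haleph Isles is at UTC+02:30.
20:45 Haleph Isles − 2h30m = 18:15 UTC.
At the standard offset (UTC+13:00), 18:15 UTC + 13h = 07:15 Ardan standard time (rolling into the next day, 8 March 2029).
The standard-time date in Ardan, March 8, 2029, does not fall between 27 April and 28 October, so daylight saving is not in effect and Ardan is at UTC+13:00.
18:15 UTC + 13h = 07:15 Ardan (rolling into the next day, 8 March 2029).

07:15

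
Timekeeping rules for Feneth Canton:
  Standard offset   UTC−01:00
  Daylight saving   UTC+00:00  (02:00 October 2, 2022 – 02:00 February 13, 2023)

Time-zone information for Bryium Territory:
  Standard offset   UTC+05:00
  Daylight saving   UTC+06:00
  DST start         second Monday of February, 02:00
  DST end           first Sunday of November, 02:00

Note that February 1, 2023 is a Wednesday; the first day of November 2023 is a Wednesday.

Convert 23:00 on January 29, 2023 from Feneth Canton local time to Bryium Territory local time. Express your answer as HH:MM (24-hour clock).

04:00

January 29, 2023 lies within the daylight-saving period (2 October 2022 – 13 February 2023), so Feneth Canton is on daylight time, UTC+00:00.
23:00 Feneth Canton − 0h = 23:00 UTC.
1 February 2023 is a Wednesday, so the first Monday is February 6 and the second is February 13.
1 November 2023 is a Wednesday, so the first Sunday is November 5.
At the standard offset (UTC+05:00), 23:00 UTC + 5h = 04:00 Bryium Territory standard time (rolling into the next day, 30 January 2023).
The standard-time date in Bryium Territory, January 30, 2023, does not fall between 13 February and 5 November, so daylight saving is not in effect and Bryium Territory is at UTC+05:00.
23:00 UTC + 5h = 04:00 Bryium Territory (rolling into the next day, 30 January 2023).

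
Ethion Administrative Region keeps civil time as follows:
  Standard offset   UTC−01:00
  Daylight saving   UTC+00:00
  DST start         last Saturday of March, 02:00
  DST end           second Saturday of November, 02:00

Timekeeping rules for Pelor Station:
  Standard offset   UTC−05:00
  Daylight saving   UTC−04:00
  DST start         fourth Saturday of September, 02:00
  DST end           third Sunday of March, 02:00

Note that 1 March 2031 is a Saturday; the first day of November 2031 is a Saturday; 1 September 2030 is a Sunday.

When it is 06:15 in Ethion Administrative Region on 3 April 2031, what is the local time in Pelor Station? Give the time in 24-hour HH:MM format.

01:15

1 March 2031 is a Saturday, so Saturdays fall on 1, 8, 15, 22, 29; the last is March 29.
1 November 2031 is a Saturday, so the first Saturday is November 1 and the second is November 8.
3 April 2031 falls between 29 March and 8 November, so daylight saving is in effect and Ethion Administrative Region is at UTC+00:00.
06:15 Ethion Administrative Region − 0h = 06:15 UTC.
1 September 2030 is a Sunday, so the first Saturday is September 7 and the fourth is September 28.
1 March 2031 is a Saturday, so the first Sunday is March 2 and the third is March 16.
At the standard offset (UTC−05:00), 06:15 UTC − 5h = 01:15 Pelor Station standard time.
The standard-time date in Pelor Station, 3 April 2031, is outside the daylight-saving period (28 September 2030 – 16 March 2031), so Pelor Station is on standard time, UTC−05:00.
06:15 UTC − 5h = 01:15 Pelor Station.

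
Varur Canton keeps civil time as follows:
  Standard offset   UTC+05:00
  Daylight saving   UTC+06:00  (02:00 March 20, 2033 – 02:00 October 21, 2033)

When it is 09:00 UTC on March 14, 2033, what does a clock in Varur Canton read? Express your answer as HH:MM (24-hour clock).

At the standard offset (UTC+05:00), 09:00 UTC + 5h = 14:00 Varur Canton standard time.
The standard-time date in Varur Canton, March 14, 2033, does not fall between 20 March and 21 October, so daylight saving is not in effect and Varur Canton is at UTC+05:00.
09:00 UTC + 5h = 14:00 local.

14:00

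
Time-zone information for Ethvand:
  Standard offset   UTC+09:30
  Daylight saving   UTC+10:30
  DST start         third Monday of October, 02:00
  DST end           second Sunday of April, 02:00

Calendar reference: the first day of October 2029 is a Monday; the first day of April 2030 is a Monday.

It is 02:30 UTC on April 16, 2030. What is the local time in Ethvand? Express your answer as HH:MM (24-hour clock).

1 October 2029 is a Monday, so the first Monday is October 1 and the third is October 15.
1 April 2030 is a Monday, so the first Sunday is April 7 and the second is April 14.
At the standard offset (UTC+09:30), 02:30 UTC + 9h30m = 12:00 Ethvand standard time.
The standard-time date in Ethvand, April 16, 2030, does not fall between 15 October 2029 and 14 April 2030, so daylight saving is not in effect and Ethvand is at UTC+09:30.
02:30 UTC + 9h30m = 12:00 local.

12:00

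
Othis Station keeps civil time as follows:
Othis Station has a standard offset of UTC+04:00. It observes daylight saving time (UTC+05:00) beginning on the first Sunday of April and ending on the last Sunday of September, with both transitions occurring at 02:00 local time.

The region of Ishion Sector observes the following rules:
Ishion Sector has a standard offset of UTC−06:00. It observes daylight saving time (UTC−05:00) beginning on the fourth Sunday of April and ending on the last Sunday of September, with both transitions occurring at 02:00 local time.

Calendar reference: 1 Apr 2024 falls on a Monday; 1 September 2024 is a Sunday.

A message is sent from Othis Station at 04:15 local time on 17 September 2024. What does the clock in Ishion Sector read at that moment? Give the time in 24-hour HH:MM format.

1 April 2024 is a Monday, so the first Sunday is April 7.
1 September 2024 is a Sunday, so Sundays fall on 1, 8, 15, 22, 29; the last is September 29.
17 September 2024 lies within the daylight-saving period (7 April – 29 September), so Othis Station is on daylight time, UTC+05:00.
04:15 Othis Station − 5h = 23:15 UTC (rolling into the previous day, 16 September 2024).
1 April 2024 is a Monday, so the first Sunday is April 7 and the fourth is April 28.
1 September 2024 is a Sunday, so Sundays fall on 1, 8, 15, 22, 29; the last is September 29.
At the standard offset (UTC−06:00), 23:15 UTC − 6h = 17:15 Ishion Sector standard time.
The standard-time date in Ishion Sector, 16 September 2024, falls between 28 April and 29 September, so daylight saving is in effect and Ishion Sector is at UTC−05:00.
23:15 UTC − 5h = 18:15 Ishion Sector.

18:15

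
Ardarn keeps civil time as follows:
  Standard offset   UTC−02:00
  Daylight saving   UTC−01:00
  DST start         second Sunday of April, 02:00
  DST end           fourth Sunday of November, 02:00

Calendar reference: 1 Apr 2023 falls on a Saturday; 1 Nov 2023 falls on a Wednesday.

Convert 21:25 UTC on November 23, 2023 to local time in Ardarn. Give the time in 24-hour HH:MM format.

1 April 2023 is a Saturday, so the first Sunday is April 2 and the second is April 9.
1 November 2023 is a Wednesday, so the first Sunday is November 5 and the fourth is November 26.
At the standard offset (UTC−02:00), 21:25 UTC − 2h = 19:25 Ardarn standard time.
The standard-time date in Ardarn, November 23, 2023, falls between 9 April and 26 November, so daylight saving is in effect and Ardarn is at UTC−01:00.
21:25 UTC − 1h = 20:25 local.

20:25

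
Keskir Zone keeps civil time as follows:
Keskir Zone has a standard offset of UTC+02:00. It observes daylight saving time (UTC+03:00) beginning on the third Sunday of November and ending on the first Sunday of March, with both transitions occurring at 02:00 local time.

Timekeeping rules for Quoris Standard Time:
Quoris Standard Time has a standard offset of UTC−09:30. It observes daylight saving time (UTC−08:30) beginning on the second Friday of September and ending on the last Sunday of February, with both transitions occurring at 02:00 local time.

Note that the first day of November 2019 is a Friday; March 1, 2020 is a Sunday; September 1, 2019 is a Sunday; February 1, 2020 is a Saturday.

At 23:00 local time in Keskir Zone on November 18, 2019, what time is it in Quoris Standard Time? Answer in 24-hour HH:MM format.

1 November 2019 is a Friday, so the first Sunday is November 3 and the third is November 17.
1 March 2020 is a Sunday, so the first Sunday is March 1.
November 18, 2019 lies within the daylight-saving period (17 November 2019 – 1 March 2020), so Keskir Zone is on daylight time, UTC+03:00.
23:00 Keskir Zone − 3h = 20:00 UTC.
1 September 2019 is a Sunday, so the first Friday is September 6 and the second is September 13.
1 February 2020 is a Saturday, so Sundays fall on 2, 9, 16, 23; the last is February 23.
At the standard offset (UTC−09:30), 20:00 UTC − 9h30m = 10:30 Quoris Standard Time standard time.
Daylight saving runs 13 September 2019 – 23 February 2020; the standard-time date in Quoris Standard Time, November 18, 2019, is inside that window, so Quoris Standard Time is at UTC−08:30.
20:00 UTC − 8h30m = 11:30 Quoris Standard Time.

11:30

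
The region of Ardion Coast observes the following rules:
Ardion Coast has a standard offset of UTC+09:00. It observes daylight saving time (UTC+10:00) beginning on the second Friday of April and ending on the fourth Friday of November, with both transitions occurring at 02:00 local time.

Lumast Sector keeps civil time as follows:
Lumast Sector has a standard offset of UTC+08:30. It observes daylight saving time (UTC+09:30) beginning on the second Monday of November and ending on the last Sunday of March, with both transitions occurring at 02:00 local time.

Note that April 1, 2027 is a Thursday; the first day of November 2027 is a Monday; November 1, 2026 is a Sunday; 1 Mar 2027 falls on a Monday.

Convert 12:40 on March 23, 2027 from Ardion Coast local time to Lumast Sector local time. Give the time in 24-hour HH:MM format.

1 April 2027 is a Thursday, so the first Friday is April 2 and the second is April 9.
1 November 2027 is a Monday, so the first Friday is November 5 and the fourth is November 26.
March 23, 2027 does not fall between 9 April and 26 November, so daylight saving is not in effect and Ardion Coast is at UTC+09:00.
12:40 Ardion Coast − 9h = 03:40 UTC.
1 November 2026 is a Sunday, so the first Monday is November 2 and the second is November 9.
1 March 2027 is a Monday, so Sundays fall on 7, 14, 21, 28; the last is March 28.
At the standard offset (UTC+08:30), 03:40 UTC + 8h30m = 12:10 Lumast Sector standard time.
The standard-time date in Lumast Sector, March 23, 2027, lies within the daylight-saving period (9 November 2026 – 28 March 2027), so Lumast Sector is on daylight time, UTC+09:30.
03:40 UTC + 9h30m = 13:10 Lumast Sector.

13:10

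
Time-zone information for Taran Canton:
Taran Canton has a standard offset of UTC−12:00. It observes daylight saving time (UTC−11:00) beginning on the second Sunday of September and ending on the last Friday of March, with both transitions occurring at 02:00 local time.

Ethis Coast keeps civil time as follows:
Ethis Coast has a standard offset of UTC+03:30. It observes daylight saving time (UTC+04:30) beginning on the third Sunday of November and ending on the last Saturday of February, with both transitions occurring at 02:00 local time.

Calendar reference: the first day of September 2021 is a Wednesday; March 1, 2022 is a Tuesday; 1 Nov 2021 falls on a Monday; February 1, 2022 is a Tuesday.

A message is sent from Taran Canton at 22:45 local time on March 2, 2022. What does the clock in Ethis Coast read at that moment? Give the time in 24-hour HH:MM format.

1 September 2021 is a Wednesday, so the first Sunday is September 5 and the second is September 12.
1 March 2022 is a Tuesday, so Fridays fall on 4, 11, 18, 25; the last is March 25.
March 2, 2022 lies within the daylight-saving period (12 September 2021 – 25 March 2022), so Taran Canton is on daylight time, UTC−11:00.
22:45 Taran Canton + 11h = 09:45 UTC (rolling into the next day, 3 March 2022).
1 November 2021 is a Monday, so the first Sunday is November 7 and the third is November 21.
1 February 2022 is a Tuesday, so Saturdays fall on 5, 12, 19, 26; the last is February 26.
At the standard offset (UTC+03:30), 09:45 UTC + 3h30m = 13:15 Ethis Coast standard time.
The standard-time date in Ethis Coast, March 3, 2022, is outside the daylight-saving period (21 November 2021 – 26 February 2022), so Ethis Coast is on standard time, UTC+03:30.
09:45 UTC + 3h30m = 13:15 Ethis Coast.

13:15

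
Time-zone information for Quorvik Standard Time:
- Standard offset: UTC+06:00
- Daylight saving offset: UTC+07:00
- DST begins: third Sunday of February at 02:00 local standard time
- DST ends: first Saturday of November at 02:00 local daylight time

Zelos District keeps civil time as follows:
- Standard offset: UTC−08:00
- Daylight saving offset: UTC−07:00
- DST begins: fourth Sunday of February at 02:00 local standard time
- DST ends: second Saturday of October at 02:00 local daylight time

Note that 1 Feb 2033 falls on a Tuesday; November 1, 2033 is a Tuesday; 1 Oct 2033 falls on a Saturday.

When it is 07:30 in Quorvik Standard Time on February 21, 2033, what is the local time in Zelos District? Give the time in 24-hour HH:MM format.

16:30

1 February 2033 is a Tuesday, so the first Sunday is February 6 and the third is February 20.
1 November 2033 is a Tuesday, so the first Saturday is November 5.
February 21, 2033 falls between 20 February and 5 November, so daylight saving is in effect and Quorvik Standard Time is at UTC+07:00.
07:30 Quorvik Standard Time − 7h = 00:30 UTC.
1 February 2033 is a Tuesday, so the first Sunday is February 6 and the fourth is February 27.
1 October 2033 is a Saturday, so the first Saturday is October 1 and the second is October 8.
At the standard offset (UTC−08:00), 00:30 UTC − 8h = 16:30 Zelos District standard time (rolling into the previous day, 20 February 2033).
The standard-time date in Zelos District, February 20, 2033, is outside the daylight-saving period (27 February – 8 October), so Zelos District is on standard time, UTC−08:00.
00:30 UTC − 8h = 16:30 Zelos District (rolling into the previous day, 20 February 2033).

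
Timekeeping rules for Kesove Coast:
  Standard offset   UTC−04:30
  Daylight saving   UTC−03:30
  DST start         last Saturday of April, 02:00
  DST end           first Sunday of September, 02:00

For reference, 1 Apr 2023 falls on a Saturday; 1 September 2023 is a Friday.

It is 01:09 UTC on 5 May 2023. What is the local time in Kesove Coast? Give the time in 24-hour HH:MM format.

21:39

1 April 2023 is a Saturday, so Saturdays fall on 1, 8, 15, 22, 29; the last is April 29.
1 September 2023 is a Friday, so the first Sunday is September 3.
At the standard offset (UTC−04:30), 01:09 UTC − 4h30m = 20:39 Kesove Coast standard time (rolling into the previous day, 4 May 2023).
The standard-time date in Kesove Coast, 4 May 2023, lies within the daylight-saving period (29 April – 3 September), so Kesove Coast is on daylight time, UTC−03:30.
01:09 UTC − 3h30m = 21:39 local (rolling into the previous day, 4 May 2023).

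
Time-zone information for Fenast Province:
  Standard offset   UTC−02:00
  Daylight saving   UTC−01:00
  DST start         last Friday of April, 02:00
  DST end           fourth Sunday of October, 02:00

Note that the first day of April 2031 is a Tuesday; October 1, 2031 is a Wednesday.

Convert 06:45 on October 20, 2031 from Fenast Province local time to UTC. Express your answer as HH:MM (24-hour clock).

07:45

1 April 2031 is a Tuesday, so Fridays fall on 4, 11, 18, 25; the last is April 25.
1 October 2031 is a Wednesday, so the first Sunday is October 5 and the fourth is October 26.
October 20, 2031 lies within the daylight-saving period (25 April – 26 October), so Fenast Province is on daylight time, UTC−01:00.
06:45 local + 1h = 07:45 UTC.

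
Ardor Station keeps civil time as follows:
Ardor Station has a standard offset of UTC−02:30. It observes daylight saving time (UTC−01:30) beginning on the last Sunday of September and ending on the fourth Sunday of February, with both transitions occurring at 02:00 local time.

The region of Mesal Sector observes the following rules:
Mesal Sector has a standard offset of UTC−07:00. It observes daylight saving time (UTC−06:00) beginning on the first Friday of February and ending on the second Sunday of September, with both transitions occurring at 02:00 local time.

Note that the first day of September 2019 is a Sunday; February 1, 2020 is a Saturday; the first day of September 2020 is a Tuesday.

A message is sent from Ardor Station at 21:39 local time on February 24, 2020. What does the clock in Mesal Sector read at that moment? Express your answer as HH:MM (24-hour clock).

1 September 2019 is a Sunday, so Sundays fall on 1, 8, 15, 22, 29; the last is September 29.
1 February 2020 is a Saturday, so the first Sunday is February 2 and the fourth is February 23.
February 24, 2020 does not fall between 29 September 2019 and 23 February 2020, so daylight saving is not in effect and Ardor Station is at UTC−02:30.
21:39 Ardor Station + 2h30m = 00:09 UTC (rolling into the next day, 25 February 2020).
1 February 2020 is a Saturday, so the first Friday is February 7.
1 September 2020 is a Tuesday, so the first Sunday is September 6 and the second is September 13.
At the standard offset (UTC−07:00), 00:09 UTC − 7h = 17:09 Mesal Sector standard time (rolling into the previous day, 24 February 2020).
The standard-time date in Mesal Sector, February 24, 2020, falls between 7 February and 13 September, so daylight saving is in effect and Mesal Sector is at UTC−06:00.
00:09 UTC − 6h = 18:09 Mesal Sector (rolling into the previous day, 24 February 2020).

18:09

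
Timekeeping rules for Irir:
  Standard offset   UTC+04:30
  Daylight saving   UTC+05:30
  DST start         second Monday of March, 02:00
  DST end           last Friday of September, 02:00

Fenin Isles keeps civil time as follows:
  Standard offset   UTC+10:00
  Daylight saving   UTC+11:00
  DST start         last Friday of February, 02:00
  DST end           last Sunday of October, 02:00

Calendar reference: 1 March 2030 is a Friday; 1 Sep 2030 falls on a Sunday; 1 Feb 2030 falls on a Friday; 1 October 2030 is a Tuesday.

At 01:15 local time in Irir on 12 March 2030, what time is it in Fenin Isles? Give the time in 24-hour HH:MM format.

06:45

1 March 2030 is a Friday, so the first Monday is March 4 and the second is March 11.
1 September 2030 is a Sunday, so Fridays fall on 6, 13, 20, 27; the last is September 27.
Daylight saving runs 11 March – 27 September; 12 March 2030 is inside that window, so Irir is at UTC+05:30.
01:15 Irir − 5h30m = 19:45 UTC (rolling into the previous day, 11 March 2030).
1 February 2030 is a Friday, so Fridays fall on 1, 8, 15, 22; the last is February 22.
1 October 2030 is a Tuesday, so Sundays fall on 6, 13, 20, 27; the last is October 27.
At the standard offset (UTC+10:00), 19:45 UTC + 10h = 05:45 Fenin Isles standard time (rolling into the next day, 12 March 2030).
The standard-time date in Fenin Isles, 12 March 2030, falls between 22 February and 27 October, so daylight saving is in effect and Fenin Isles is at UTC+11:00.
19:45 UTC + 11h = 06:45 Fenin Isles (rolling into the next day, 12 March 2030).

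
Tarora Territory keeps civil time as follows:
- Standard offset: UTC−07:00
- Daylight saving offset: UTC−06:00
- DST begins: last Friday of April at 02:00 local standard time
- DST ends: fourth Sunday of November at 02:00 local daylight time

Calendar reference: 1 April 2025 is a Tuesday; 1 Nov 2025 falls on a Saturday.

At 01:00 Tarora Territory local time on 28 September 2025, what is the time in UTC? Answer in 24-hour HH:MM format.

1 April 2025 is a Tuesday, so Fridays fall on 4, 11, 18, 25; the last is April 25.
1 November 2025 is a Saturday, so the first Sunday is November 2 and the fourth is November 23.
Daylight saving runs 25 April – 23 November; 28 September 2025 is inside that window, so Tarora Territory is at UTC−06:00.
01:00 local + 6h = 07:00 UTC.

07:00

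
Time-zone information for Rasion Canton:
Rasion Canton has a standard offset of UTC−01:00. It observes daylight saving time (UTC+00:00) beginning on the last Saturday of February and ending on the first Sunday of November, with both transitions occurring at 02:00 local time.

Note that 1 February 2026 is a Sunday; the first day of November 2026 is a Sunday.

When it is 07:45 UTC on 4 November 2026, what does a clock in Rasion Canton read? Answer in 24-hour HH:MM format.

06:45

1 February 2026 is a Sunday, so Saturdays fall on 7, 14, 21, 28; the last is February 28.
1 November 2026 is a Sunday, so the first Sunday is November 1.
At the standard offset (UTC−01:00), 07:45 UTC − 1h = 06:45 Rasion Canton standard time.
Daylight saving runs 28 February – 1 November; the standard-time date in Rasion Canton, 4 November 2026, is outside that window, so Rasion Canton is on standard time at UTC−01:00.
07:45 UTC − 1h = 06:45 local.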